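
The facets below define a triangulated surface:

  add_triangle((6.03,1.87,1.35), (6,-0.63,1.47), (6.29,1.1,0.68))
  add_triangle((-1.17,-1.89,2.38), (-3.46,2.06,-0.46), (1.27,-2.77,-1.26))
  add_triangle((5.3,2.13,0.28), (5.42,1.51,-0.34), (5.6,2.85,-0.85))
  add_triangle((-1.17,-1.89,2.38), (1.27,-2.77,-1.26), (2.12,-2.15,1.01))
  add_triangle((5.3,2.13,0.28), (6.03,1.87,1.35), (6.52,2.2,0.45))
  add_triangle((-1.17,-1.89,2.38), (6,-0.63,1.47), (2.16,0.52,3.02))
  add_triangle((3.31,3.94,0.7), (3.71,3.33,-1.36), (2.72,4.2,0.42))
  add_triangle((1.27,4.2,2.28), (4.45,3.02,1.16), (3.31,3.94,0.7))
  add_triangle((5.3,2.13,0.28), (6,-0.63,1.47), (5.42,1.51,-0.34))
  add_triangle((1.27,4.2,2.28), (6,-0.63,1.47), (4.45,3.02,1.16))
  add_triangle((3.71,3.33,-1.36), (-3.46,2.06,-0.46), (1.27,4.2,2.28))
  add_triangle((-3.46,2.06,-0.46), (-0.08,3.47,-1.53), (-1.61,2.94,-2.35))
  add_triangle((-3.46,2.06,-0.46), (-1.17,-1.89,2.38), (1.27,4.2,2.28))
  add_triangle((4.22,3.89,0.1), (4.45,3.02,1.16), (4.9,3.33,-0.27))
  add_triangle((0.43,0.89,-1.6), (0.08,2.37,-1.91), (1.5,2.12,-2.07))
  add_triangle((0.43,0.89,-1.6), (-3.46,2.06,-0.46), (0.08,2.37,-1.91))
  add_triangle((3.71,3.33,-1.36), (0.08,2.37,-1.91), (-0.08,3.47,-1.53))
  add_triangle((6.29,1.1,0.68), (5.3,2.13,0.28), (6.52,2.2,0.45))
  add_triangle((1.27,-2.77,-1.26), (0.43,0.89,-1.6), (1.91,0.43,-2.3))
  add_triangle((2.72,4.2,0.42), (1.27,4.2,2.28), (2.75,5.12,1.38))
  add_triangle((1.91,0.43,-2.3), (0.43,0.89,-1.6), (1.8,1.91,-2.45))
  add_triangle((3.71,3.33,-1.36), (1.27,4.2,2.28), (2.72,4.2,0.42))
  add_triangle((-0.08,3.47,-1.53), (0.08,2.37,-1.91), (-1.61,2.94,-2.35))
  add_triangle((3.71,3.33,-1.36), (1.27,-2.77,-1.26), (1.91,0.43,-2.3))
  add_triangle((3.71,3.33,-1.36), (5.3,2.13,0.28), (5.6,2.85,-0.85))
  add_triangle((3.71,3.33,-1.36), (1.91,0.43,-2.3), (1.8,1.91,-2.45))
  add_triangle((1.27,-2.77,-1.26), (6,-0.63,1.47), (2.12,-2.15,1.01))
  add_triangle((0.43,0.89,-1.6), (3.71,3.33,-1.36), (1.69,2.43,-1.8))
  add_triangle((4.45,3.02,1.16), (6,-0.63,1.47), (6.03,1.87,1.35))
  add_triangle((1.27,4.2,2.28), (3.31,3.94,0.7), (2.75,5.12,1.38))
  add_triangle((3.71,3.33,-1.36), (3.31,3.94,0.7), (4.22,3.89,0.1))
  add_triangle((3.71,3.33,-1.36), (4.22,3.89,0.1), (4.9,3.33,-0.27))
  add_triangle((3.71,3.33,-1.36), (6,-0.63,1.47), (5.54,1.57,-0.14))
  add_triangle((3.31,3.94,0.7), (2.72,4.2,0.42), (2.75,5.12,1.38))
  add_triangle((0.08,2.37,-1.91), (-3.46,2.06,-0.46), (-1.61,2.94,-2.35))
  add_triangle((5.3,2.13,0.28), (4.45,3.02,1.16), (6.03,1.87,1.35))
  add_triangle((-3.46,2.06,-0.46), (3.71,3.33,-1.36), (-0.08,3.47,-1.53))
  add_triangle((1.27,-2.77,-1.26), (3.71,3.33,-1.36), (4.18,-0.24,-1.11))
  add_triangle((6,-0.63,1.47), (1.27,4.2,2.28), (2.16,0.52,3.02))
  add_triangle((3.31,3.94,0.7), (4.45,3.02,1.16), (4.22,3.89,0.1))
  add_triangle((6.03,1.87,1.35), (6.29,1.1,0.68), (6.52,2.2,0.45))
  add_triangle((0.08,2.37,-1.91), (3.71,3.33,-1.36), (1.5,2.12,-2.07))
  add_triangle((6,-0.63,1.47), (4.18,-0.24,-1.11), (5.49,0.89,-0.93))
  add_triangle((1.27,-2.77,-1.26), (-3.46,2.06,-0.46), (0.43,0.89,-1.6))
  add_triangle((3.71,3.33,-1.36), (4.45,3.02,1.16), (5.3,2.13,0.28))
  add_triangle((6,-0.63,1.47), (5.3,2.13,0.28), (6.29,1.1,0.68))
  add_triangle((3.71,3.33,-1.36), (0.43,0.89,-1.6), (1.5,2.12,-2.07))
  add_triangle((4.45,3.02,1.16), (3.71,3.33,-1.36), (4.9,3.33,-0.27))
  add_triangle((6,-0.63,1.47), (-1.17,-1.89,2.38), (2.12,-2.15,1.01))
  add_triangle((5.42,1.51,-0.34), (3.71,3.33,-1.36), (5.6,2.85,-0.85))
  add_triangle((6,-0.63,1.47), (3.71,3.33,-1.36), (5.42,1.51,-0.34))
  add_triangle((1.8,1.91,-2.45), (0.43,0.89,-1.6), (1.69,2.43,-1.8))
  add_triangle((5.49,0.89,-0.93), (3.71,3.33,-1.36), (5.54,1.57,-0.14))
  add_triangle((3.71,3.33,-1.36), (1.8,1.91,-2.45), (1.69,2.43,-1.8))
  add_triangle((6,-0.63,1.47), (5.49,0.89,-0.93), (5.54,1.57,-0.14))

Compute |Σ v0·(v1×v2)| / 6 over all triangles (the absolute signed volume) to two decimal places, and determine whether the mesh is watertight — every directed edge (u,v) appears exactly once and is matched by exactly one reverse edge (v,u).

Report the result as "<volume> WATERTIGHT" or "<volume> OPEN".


Per-triangle v0·(v1×v2)/6:
  t1: +1.9311
  t2: +5.0759
  t3: +1.0080
  t4: +3.5656
  t5: +0.3313
  t6: +7.0051
  t7: +1.2315
  t8: +2.8513
  t9: +2.3633
  t10: +6.5636
  t11: +12.0398
  t12: +2.4794
  t13: +10.3957
  t14: +1.1741
  t15: +0.4410
  t16: +1.0411
  t17: +1.9028
  t18: +0.0040
  t19: +0.9848
  t20: +0.1443
  t21: +0.4471
  t22: -0.3042
  t23: +0.8536
  t24: +3.2369
  t25: +1.0375
  t26: +1.7129
  t27: +4.3218
  t28: -0.4464
  t29: +0.6187
  t30: +0.8649
  t31: +0.8659
  t32: +1.1842
  t33: +0.6872
  t34: +0.5820
  t35: -0.7833
  t36: +1.5742
  t37: +1.1955
  t38: +2.9819
  t39: +9.3232
  t40: +1.1323
  t41: +0.9935
  t42: +1.2605
  t43: +2.6770
  t44: +2.8688
  t45: +3.1953
  t46: -0.5202
  t47: +0.2162
  t48: -0.9241
  t49: +4.1522
  t50: +0.2789
  t51: -1.4865
  t52: +0.2589
  t53: +2.4432
  t54: +0.7959
  t55: +2.6995
Σ = +112.5284 → |volume| = 112.53

Directed edges: 165 total; 9 unmatched, e.g. (2.16,0.52,3.02)→(-1.17,-1.89,2.38) → open.

112.53 OPEN


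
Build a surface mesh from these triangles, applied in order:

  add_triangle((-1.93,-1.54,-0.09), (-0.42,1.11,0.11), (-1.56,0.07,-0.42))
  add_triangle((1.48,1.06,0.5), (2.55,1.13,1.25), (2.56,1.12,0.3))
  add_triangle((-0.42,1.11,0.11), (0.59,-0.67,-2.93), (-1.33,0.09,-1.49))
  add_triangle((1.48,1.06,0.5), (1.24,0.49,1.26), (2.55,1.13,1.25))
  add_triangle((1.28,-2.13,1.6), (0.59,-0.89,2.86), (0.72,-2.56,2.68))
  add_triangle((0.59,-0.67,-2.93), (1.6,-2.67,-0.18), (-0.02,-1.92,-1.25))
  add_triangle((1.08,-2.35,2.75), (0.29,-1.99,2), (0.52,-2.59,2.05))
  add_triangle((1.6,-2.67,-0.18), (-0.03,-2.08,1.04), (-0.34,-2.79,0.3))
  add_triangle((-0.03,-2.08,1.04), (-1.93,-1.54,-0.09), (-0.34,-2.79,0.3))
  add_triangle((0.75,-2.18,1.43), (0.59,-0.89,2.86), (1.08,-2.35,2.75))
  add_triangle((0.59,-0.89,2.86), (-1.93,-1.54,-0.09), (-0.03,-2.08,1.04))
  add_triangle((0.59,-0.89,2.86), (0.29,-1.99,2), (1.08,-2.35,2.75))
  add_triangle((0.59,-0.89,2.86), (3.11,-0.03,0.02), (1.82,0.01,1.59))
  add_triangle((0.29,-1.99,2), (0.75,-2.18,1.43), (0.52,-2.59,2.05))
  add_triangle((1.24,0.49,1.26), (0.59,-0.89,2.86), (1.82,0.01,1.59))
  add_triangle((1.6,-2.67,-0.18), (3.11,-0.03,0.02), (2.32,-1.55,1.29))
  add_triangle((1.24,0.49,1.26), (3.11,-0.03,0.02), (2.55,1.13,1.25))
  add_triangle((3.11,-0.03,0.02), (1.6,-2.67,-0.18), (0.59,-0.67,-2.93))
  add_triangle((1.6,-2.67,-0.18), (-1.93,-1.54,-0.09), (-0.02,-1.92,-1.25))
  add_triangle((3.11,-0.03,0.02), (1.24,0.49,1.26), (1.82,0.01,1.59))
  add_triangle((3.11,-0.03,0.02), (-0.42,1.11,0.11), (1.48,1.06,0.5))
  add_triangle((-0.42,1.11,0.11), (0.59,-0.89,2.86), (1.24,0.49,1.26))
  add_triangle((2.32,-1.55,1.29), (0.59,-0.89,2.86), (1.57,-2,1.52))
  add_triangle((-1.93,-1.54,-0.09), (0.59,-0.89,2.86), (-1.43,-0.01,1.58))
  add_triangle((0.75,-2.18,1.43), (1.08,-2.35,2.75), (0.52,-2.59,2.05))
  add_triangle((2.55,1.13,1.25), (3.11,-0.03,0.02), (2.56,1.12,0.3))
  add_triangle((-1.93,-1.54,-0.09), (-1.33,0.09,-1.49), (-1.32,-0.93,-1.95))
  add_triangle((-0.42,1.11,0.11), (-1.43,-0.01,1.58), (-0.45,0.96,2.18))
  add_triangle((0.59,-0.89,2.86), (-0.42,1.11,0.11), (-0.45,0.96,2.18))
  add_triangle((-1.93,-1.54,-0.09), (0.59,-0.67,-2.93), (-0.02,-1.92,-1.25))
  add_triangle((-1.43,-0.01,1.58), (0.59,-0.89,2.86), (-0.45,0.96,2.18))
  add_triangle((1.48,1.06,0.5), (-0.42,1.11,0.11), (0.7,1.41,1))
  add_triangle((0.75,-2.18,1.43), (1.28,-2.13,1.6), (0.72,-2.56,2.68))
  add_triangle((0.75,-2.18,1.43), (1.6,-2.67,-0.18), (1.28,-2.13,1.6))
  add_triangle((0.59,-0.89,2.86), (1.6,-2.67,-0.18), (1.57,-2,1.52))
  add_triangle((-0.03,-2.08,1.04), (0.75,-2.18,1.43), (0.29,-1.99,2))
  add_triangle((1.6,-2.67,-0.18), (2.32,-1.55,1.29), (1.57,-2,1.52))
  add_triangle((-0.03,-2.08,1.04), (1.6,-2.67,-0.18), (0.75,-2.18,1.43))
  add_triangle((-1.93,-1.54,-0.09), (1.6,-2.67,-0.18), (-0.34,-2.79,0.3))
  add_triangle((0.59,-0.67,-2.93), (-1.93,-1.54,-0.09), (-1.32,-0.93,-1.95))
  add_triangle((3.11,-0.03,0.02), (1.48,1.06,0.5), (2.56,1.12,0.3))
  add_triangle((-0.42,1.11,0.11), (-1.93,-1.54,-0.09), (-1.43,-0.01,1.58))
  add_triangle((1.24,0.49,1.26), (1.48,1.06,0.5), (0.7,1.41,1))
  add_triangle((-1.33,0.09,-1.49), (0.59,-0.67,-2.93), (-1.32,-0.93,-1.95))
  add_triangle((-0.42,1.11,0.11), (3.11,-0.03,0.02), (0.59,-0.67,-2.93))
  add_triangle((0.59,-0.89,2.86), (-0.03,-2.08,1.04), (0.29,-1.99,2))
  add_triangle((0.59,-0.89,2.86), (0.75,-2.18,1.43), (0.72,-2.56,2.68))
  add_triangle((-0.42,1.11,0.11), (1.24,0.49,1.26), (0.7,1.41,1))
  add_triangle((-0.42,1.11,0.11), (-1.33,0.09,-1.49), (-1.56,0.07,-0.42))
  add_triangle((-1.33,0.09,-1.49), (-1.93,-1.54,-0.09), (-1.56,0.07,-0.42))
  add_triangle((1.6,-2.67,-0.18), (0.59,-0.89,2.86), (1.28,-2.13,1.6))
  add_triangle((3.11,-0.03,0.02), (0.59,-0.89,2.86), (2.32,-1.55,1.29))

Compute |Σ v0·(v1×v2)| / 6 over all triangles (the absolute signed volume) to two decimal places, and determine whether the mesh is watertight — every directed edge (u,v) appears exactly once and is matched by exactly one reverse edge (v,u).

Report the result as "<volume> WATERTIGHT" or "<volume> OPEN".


Per-triangle v0·(v1×v2)/6:
  t1: +0.2162
  t2: +0.1654
  t3: +0.7799
  t4: +0.1063
  t5: +0.6515
  t6: +1.5967
  t7: +0.1536
  t8: +0.7794
  t9: +0.6348
  t10: -0.0999
  t11: +1.4175
  t12: +0.4215
  t13: +0.7642
  t14: -0.0433
  t15: +0.3915
  t16: +1.9051
  t17: +0.4283
  t18: +3.9712
  t19: +1.4298
  t20: +0.3928
  t21: +0.2184
  t22: +0.7207
  t23: +0.8071
  t24: +1.7513
  t25: +0.1976
  t26: +0.5622
  t27: +0.6427
  t28: +0.5276
  t29: +0.1450
  t30: +1.3530
  t31: +1.1648
  t32: +0.2092
  t33: +0.2108
  t34: +0.4342
  t35: +0.4410
  t36: +0.2347
  t37: +0.7939
  t38: +0.6035
  t39: +0.6073
  t40: +0.8102
  t41: -0.1331
  t42: +0.7183
  t43: +0.2635
  t44: +0.7456
  t45: +1.6430
  t46: +0.0568
  t47: -0.2361
  t48: +0.0496
  t49: +0.3229
  t50: +0.4753
  t51: +0.0393
  t52: +1.6771
Σ = +34.1201 → |volume| = 34.12

Directed edges: 156 total, each appears once with its reverse present → watertight.

34.12 WATERTIGHT


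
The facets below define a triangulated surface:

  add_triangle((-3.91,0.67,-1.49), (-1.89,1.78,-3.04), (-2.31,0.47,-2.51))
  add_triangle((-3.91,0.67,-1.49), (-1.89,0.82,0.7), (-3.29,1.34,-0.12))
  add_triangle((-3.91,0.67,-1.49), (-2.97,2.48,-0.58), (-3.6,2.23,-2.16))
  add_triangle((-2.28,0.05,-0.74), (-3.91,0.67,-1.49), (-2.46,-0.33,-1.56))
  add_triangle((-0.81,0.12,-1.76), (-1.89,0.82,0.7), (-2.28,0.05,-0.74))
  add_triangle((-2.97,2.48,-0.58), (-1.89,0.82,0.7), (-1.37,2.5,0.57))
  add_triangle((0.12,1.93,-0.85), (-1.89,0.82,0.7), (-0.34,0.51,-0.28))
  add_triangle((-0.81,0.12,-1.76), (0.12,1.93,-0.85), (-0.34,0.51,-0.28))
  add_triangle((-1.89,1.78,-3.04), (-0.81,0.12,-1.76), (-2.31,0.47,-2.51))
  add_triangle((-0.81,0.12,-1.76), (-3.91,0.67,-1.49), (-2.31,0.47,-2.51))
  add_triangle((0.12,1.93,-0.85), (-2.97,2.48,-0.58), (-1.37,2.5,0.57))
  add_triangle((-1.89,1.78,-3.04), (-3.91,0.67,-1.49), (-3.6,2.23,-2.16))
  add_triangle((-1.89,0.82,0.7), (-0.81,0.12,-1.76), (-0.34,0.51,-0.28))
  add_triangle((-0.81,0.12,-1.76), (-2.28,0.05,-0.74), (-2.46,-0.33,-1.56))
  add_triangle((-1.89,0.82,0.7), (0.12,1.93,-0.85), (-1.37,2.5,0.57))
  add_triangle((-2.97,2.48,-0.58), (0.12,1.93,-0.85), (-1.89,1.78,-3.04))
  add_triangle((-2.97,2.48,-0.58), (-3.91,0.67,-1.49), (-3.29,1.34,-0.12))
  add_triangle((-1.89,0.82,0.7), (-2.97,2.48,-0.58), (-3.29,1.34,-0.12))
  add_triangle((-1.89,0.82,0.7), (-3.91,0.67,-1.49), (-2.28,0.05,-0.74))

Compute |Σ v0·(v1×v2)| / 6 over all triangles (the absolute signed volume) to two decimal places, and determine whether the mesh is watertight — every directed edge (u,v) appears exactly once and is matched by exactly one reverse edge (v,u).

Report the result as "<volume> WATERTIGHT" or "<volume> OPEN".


Per-triangle v0·(v1×v2)/6:
  t1: +1.4343
  t2: +0.3519
  t3: +1.5924
  t4: +0.2013
  t5: -0.4939
  t6: +1.0319
  t7: -0.1615
  t8: -0.1896
  t9: +0.4897
  t10: +0.0901
  t11: +1.4280
  t12: +1.6907
  t13: -0.2648
  t14: -0.2480
  t15: -0.5226
  t16: +2.5969
  t17: +1.1771
  t18: +0.5486
  t19: +0.3570
Σ = +11.1096 → |volume| = 11.11

Directed edges: 57 total; 9 unmatched, e.g. (-2.97,2.48,-0.58)→(-3.6,2.23,-2.16) → open.

11.11 OPEN


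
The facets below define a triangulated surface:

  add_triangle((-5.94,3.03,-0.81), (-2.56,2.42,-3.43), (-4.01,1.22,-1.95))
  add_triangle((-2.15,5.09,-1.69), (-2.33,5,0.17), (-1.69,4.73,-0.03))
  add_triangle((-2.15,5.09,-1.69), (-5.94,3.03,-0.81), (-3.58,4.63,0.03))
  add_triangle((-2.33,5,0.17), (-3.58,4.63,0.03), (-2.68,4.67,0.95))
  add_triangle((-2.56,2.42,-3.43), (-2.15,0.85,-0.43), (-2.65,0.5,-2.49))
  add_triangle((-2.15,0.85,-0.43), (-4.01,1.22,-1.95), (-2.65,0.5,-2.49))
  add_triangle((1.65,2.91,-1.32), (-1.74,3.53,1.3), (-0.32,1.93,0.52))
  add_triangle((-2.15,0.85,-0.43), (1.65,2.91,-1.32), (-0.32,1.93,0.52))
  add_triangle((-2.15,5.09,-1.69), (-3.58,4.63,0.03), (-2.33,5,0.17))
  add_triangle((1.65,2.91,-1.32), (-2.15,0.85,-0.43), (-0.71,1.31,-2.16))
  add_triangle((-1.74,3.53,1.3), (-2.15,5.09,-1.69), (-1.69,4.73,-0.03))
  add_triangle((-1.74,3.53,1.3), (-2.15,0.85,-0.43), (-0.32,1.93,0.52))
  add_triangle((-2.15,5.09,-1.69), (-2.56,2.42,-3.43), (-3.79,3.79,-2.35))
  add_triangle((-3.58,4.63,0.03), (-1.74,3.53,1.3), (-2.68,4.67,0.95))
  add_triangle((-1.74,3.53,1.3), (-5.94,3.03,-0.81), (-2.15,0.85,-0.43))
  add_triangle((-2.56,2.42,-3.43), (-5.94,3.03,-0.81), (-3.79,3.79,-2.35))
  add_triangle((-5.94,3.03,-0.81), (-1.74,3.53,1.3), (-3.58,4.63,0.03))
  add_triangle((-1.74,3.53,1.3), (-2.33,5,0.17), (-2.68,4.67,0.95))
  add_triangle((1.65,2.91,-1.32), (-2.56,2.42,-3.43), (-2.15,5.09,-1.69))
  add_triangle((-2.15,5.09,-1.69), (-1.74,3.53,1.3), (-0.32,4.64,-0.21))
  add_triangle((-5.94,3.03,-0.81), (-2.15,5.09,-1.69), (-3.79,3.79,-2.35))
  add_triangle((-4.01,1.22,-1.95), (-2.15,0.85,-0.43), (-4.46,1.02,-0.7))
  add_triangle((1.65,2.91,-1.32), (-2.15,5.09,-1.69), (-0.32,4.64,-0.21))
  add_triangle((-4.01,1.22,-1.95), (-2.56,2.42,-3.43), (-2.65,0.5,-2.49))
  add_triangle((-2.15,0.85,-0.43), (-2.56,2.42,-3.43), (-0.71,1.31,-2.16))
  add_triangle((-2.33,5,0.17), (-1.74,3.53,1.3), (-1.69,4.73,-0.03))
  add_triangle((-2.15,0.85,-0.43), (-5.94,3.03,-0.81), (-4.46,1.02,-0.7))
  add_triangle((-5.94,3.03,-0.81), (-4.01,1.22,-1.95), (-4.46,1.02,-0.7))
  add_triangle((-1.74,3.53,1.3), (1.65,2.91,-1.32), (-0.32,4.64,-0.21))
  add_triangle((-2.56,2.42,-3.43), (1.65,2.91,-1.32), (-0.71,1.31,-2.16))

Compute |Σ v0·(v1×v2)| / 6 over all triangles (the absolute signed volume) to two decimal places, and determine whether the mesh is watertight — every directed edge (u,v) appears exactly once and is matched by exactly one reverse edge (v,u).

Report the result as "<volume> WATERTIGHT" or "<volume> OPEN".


42.84 WATERTIGHT

Per-triangle v0·(v1×v2)/6:
  t1: +4.0656
  t2: +0.7630
  t3: +5.9258
  t4: +0.9914
  t5: -1.5615
  t6: -0.0313
  t7: +0.5422
  t8: -1.8118
  t9: +2.2319
  t10: -1.9674
  t11: -0.9711
  t12: -0.4703
  t13: +3.4536
  t14: +0.2152
  t15: +0.0176
  t16: +3.6412
  t17: +2.9116
  t18: +0.4327
  t19: +6.8768
  t20: +3.7201
  t21: +4.6796
  t22: -0.3309
  t23: +3.7422
  t24: +1.7649
  t25: -0.0582
  t26: +0.4905
  t27: -0.1476
  t28: +1.6684
  t29: +0.7140
  t30: +1.3428
Σ = +42.8410 → |volume| = 42.84

Directed edges: 90 total, each appears once with its reverse present → watertight.


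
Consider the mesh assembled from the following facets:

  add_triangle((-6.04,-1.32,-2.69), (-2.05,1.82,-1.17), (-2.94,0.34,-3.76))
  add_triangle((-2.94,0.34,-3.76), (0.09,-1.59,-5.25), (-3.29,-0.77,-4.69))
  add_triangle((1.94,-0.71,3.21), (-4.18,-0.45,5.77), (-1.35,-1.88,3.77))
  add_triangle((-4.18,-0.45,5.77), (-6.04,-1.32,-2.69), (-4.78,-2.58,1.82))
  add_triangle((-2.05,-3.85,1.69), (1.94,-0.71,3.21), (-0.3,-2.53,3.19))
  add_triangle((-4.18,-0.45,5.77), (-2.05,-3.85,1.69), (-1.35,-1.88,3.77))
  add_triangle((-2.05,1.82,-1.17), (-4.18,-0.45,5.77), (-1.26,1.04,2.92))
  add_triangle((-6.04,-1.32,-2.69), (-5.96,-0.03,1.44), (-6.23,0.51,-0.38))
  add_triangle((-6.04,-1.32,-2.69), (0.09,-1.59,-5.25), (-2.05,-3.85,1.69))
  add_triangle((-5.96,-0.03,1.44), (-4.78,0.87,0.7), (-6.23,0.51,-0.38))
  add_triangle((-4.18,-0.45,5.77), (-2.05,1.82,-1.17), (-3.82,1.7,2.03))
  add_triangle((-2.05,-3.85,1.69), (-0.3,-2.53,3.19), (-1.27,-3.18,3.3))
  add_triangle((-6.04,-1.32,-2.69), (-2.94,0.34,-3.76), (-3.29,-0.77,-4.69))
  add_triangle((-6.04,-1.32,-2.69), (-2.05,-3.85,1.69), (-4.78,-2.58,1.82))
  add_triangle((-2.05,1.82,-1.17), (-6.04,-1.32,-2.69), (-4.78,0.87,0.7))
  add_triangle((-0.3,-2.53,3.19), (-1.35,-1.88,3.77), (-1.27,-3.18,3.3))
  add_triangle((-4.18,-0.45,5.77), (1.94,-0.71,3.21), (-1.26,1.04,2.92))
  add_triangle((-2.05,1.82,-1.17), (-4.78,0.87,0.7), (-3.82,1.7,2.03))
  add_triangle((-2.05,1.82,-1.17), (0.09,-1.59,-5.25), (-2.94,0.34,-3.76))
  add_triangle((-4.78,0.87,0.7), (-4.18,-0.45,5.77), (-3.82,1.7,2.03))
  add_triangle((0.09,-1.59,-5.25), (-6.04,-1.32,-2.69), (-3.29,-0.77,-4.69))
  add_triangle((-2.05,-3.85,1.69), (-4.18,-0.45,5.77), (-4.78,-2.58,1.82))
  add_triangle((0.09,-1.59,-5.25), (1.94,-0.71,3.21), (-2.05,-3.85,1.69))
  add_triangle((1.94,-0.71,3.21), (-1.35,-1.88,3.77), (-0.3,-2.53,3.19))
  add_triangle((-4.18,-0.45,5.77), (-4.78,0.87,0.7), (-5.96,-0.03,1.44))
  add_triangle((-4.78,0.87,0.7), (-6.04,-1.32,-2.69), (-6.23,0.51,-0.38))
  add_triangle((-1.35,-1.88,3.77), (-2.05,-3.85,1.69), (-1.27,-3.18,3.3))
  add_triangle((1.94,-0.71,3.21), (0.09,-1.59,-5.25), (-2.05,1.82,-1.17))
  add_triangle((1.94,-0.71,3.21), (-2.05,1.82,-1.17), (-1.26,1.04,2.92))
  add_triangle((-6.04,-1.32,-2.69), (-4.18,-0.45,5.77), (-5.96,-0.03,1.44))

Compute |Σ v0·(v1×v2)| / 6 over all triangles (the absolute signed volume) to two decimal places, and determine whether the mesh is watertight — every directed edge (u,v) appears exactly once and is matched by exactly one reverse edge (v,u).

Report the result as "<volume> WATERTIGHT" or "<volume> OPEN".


148.10 WATERTIGHT

Per-triangle v0·(v1×v2)/6:
  t1: +5.3409
  t2: +2.6511
  t3: +5.8951
  t4: +13.6380
  t5: +1.1455
  t6: +6.1978
  t7: +4.9546
  t8: +4.6463
  t9: +22.3347
  t10: +1.4297
  t11: -1.2724
  t12: +0.7147
  t13: +3.3153
  t14: +9.5003
  t15: +6.9540
  t16: +0.8642
  t17: +5.5782
  t18: +2.8719
  t19: +3.0377
  t20: +5.5471
  t21: +4.9538
  t22: +10.4413
  t23: +10.5890
  t24: +2.2947
  t25: +4.0336
  t26: -0.7141
  t27: +1.2261
  t28: +0.7487
  t29: +1.3152
  t30: +7.8657
Σ = +148.0984 → |volume| = 148.10

Directed edges: 90 total, each appears once with its reverse present → watertight.


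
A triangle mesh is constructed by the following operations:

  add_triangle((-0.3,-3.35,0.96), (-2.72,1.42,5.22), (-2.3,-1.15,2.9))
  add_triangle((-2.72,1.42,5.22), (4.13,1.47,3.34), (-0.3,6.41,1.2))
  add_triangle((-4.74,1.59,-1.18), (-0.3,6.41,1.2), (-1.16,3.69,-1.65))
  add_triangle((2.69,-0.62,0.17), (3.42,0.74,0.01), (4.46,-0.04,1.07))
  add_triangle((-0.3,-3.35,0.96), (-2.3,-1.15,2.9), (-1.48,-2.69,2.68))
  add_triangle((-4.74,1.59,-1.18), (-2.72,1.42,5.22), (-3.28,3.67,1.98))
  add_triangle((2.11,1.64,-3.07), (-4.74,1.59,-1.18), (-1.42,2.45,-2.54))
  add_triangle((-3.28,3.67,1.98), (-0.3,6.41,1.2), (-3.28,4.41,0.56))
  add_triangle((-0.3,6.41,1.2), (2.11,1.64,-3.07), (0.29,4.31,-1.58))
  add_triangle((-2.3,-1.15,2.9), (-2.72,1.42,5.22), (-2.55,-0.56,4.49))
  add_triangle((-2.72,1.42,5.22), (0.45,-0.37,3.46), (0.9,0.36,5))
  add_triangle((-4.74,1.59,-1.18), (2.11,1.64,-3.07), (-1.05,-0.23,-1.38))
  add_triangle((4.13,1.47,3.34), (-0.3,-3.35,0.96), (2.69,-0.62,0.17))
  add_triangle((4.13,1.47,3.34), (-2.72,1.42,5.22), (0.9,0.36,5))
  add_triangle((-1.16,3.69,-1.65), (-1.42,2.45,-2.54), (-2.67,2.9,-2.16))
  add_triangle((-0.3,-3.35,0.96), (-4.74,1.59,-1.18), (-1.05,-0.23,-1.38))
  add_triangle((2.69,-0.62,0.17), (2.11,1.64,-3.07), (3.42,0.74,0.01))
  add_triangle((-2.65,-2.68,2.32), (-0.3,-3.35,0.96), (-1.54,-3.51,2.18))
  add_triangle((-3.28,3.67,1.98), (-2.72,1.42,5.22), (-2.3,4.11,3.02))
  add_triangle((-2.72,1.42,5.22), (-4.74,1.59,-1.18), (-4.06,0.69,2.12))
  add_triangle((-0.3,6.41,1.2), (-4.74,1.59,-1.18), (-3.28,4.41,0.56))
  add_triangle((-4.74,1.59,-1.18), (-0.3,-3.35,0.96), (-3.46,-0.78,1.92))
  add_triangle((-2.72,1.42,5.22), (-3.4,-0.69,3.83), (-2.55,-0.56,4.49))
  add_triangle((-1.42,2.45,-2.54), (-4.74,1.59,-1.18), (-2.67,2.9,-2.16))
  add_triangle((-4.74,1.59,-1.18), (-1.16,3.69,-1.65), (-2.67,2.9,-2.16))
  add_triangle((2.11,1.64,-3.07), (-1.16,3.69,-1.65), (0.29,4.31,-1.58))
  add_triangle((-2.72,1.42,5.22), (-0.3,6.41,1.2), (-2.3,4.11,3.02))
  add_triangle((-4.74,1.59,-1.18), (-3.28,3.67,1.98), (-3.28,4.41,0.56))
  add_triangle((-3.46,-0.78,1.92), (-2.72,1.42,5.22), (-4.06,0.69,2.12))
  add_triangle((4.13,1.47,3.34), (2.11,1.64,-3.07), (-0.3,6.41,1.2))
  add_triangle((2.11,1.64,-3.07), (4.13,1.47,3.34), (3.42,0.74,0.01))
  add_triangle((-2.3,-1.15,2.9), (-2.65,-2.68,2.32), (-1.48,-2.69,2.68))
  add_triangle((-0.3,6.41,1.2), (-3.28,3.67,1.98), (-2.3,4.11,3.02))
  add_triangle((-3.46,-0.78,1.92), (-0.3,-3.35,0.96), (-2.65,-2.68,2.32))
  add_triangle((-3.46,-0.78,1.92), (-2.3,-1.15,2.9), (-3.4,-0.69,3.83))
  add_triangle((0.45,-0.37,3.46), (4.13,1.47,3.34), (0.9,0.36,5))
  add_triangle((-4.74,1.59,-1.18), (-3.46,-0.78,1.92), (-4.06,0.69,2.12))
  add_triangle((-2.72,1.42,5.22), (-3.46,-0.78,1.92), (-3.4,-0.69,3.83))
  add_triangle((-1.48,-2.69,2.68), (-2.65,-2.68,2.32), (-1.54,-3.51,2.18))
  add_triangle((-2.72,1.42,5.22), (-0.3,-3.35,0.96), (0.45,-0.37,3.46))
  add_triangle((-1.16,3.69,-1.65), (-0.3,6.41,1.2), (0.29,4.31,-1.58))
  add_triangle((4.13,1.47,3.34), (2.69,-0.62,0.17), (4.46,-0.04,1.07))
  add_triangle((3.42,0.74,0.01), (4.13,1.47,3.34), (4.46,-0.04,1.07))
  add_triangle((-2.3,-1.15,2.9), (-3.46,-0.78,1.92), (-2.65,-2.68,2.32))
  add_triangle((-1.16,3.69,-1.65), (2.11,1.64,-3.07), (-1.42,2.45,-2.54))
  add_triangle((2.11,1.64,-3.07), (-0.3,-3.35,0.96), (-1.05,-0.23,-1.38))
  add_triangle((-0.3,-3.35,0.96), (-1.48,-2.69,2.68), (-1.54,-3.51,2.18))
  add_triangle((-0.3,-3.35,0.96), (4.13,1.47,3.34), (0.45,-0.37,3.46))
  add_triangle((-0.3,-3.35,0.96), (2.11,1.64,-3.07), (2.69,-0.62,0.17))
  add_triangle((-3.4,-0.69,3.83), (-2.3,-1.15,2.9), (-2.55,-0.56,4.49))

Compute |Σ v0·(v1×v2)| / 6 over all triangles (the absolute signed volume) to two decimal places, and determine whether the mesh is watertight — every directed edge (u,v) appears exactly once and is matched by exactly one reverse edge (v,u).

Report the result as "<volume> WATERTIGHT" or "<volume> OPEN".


202.39 WATERTIGHT

Per-triangle v0·(v1×v2)/6:
  t1: +2.8162
  t2: +30.9113
  t3: +10.1089
  t4: +0.6313
  t5: -0.5636
  t6: +10.8504
  t7: +1.5503
  t8: +5.1275
  t9: +3.8021
  t10: -0.8678
  t11: +2.0385
  t12: +3.7284
  t13: +5.7828
  t14: +6.8202
  t15: +1.2170
  t16: +3.5252
  t17: +1.9983
  t18: +0.5178
  t19: +4.4534
  t20: +4.3856
  t21: +3.5283
  t22: +5.9957
  t23: +1.8594
  t24: +1.1307
  t25: +1.7439
  t26: +2.9245
  t27: +4.7750
  t28: +4.5176
  t29: +3.5908
  t30: +22.3083
  t31: +3.2555
  t32: +1.1862
  t33: +4.5621
  t34: +0.6549
  t35: +0.7793
  t36: +1.6436
  t37: +3.3234
  t38: +2.1148
  t39: +0.7554
  t40: +6.8496
  t41: +3.7472
  t42: +0.5080
  t43: +2.2537
  t44: +1.6407
  t45: +3.2662
  t46: +3.0792
  t47: +0.4942
  t48: +6.4729
  t49: +3.9772
  t50: +0.6188
Σ = +202.3911 → |volume| = 202.39

Directed edges: 150 total, each appears once with its reverse present → watertight.


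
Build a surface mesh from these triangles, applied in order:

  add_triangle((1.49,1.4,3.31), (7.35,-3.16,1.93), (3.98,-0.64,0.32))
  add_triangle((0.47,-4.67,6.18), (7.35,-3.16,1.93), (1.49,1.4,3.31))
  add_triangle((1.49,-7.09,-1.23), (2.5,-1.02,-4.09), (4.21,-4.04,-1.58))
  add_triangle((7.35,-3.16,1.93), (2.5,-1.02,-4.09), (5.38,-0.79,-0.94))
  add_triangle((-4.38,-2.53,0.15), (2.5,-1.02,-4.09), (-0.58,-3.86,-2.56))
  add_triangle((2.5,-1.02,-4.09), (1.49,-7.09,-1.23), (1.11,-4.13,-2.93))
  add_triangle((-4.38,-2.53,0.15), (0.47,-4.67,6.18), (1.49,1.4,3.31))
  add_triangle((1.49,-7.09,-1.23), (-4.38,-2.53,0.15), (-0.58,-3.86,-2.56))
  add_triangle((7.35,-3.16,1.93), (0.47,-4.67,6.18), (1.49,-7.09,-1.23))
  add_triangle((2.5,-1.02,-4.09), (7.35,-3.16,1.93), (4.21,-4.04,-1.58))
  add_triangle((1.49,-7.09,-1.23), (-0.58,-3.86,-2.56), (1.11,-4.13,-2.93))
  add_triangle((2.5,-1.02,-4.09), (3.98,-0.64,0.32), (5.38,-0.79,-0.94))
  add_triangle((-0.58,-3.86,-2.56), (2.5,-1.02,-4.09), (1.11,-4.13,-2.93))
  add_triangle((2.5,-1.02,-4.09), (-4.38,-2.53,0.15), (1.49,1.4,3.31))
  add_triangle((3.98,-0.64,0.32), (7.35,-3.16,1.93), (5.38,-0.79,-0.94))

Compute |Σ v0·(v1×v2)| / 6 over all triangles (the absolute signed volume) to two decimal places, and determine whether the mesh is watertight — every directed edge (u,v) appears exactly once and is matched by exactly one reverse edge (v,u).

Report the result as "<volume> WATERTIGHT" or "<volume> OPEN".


Per-triangle v0·(v1×v2)/6:
  t1: +5.6423
  t2: +31.1148
  t3: +13.1665
  t4: +8.6975
  t5: +5.6636
  t6: +4.8591
  t7: +14.5637
  t8: +11.9397
  t9: +56.7236
  t10: +13.1464
  t11: +4.1796
  t12: -0.7765
  t13: +3.4745
  t14: -4.4691
  t15: +1.7343
Σ = +169.6600 → |volume| = 169.66

Directed edges: 45 total; 9 unmatched, e.g. (3.98,-0.64,0.32)→(1.49,1.4,3.31) → open.

169.66 OPEN


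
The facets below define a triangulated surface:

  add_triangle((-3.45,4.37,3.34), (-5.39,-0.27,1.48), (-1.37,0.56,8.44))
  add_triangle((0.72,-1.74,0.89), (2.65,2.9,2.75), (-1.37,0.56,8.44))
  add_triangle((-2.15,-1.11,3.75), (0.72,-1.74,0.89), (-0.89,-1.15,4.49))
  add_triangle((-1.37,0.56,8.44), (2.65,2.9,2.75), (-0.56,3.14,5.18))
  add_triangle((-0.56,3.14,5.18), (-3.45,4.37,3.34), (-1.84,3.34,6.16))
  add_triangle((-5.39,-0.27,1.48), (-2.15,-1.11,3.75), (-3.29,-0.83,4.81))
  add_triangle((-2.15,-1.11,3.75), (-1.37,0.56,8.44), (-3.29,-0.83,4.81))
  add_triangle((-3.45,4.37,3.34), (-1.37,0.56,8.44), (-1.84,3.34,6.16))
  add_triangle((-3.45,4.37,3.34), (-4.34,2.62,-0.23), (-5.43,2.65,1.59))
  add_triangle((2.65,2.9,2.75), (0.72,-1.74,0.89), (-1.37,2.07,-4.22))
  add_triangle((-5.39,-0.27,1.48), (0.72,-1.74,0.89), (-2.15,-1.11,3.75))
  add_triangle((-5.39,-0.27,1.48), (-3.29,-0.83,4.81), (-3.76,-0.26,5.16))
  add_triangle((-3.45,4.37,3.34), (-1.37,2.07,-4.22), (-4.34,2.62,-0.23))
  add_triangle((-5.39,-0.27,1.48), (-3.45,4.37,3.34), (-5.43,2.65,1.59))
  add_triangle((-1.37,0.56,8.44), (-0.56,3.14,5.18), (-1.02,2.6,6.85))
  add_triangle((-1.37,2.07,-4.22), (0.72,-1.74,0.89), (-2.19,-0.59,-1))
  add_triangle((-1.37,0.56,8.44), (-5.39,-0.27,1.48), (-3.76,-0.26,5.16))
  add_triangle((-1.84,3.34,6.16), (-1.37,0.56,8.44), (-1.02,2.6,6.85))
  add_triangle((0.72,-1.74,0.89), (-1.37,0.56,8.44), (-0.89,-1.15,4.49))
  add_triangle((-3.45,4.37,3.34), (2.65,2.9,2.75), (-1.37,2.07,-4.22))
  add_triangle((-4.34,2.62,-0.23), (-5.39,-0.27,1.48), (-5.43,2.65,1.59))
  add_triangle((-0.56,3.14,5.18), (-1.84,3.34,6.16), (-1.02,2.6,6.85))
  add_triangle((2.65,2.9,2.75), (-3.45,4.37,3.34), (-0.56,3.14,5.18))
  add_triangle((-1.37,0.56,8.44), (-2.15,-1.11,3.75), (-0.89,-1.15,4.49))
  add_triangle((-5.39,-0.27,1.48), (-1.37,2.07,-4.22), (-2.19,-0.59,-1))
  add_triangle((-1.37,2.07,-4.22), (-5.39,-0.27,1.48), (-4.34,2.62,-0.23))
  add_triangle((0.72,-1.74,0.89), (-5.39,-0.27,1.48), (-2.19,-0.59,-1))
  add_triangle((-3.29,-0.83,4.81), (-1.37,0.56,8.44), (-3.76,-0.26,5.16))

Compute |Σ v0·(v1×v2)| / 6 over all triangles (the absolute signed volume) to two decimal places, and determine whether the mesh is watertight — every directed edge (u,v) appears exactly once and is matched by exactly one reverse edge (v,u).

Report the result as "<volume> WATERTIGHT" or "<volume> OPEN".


168.38 WATERTIGHT

Per-triangle v0·(v1×v2)/6:
  t1: +31.5570
  t2: +11.1405
  t3: +1.6920
  t4: +11.1060
  t5: +3.4281
  t6: +1.6294
  t7: +2.3047
  t8: +7.0877
  t9: +4.7070
  t10: +2.8991
  t11: +4.0619
  t12: +2.2150
  t13: +10.0290
  t14: +5.8766
  t15: +0.4860
  t16: +2.0377
  t17: +2.8499
  t18: +2.9144
  t19: +2.1686
  t20: +20.9762
  t21: +3.9842
  t22: +1.4784
  t23: +9.2559
  t24: +2.8311
  t25: +5.0596
  t26: +8.9840
  t27: +3.0242
  t28: +2.5978
Σ = +168.3822 → |volume| = 168.38

Directed edges: 84 total, each appears once with its reverse present → watertight.


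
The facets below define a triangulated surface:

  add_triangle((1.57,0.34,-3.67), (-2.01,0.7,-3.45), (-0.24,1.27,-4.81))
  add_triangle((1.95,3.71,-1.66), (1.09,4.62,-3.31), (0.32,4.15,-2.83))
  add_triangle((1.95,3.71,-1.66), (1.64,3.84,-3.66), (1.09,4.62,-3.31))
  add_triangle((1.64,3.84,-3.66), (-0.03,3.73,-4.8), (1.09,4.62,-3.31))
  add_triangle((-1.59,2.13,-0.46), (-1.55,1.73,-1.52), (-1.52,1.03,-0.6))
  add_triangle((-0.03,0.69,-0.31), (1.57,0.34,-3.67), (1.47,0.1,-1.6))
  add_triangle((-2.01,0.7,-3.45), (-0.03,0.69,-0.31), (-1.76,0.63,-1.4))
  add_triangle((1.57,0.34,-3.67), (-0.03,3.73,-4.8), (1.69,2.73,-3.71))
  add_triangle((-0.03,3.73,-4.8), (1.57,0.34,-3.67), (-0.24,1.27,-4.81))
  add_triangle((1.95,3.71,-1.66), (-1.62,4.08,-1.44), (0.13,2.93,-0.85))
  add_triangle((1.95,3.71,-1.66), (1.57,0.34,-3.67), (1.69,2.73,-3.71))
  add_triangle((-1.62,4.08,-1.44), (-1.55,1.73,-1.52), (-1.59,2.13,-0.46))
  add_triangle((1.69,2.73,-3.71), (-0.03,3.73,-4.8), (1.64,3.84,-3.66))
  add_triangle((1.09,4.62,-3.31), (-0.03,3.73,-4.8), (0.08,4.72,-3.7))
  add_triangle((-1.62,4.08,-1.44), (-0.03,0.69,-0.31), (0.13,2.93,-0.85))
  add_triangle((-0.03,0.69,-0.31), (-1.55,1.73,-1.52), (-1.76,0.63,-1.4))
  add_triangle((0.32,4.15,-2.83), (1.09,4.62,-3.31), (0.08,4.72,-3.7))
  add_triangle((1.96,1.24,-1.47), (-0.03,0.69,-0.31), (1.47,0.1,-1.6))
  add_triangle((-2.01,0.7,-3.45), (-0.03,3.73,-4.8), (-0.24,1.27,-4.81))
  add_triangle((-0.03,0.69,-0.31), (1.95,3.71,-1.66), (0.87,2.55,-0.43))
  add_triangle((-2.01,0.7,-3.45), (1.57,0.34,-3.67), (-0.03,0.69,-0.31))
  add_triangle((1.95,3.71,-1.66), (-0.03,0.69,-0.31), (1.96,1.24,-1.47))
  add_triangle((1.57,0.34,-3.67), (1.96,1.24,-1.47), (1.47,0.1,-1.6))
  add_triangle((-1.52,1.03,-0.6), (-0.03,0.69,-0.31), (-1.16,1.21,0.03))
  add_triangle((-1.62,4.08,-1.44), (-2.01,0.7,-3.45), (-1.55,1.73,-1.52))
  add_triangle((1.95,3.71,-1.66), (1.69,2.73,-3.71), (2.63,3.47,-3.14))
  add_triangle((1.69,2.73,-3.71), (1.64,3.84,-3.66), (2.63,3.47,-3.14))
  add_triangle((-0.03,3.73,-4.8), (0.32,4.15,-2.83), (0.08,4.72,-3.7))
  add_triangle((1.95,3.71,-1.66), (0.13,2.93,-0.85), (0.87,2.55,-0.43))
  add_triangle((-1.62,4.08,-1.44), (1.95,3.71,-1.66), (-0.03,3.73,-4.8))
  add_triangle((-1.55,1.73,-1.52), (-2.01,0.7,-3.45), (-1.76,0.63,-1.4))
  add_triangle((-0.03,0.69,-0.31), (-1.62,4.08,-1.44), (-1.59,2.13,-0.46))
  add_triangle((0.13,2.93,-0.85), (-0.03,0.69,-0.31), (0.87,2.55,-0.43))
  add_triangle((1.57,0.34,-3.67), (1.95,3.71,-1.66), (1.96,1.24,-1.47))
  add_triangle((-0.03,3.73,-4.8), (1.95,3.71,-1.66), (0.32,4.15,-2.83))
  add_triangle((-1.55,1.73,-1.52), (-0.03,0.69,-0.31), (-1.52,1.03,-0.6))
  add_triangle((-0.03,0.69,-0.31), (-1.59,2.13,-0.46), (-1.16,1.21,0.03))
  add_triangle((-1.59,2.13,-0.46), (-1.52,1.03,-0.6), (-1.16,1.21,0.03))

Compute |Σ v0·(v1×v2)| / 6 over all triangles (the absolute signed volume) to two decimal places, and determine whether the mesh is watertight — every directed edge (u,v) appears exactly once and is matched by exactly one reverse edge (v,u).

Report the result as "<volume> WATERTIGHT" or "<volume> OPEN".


28.54 OPEN

Per-triangle v0·(v1×v2)/6:
  t1: +1.2232
  t2: +0.6251
  t3: +1.3162
  t4: +1.8394
  t5: +0.2710
  t6: -0.3129
  t7: -0.3705
  t8: +3.2477
  t9: +3.5667
  t10: +0.7369
  t11: +1.5859
  t12: +0.6315
  t13: +1.5684
  t14: +1.4702
  t15: -0.0890
  t16: -0.0414
  t17: +0.2756
  t18: -0.2054
  t19: +3.5929
  t20: -0.1730
  t21: -1.3721
  t22: -0.2232
  t23: +0.5696
  t24: -0.1148
  t25: +0.8087
  t26: -0.9900
  t27: +0.8702
  t28: -0.3374
  t29: +0.4858
  t30: +7.7627
  t31: +0.6398
  t32: +0.0148
  t33: -0.0314
  t34: +2.0584
  t35: -2.4058
  t36: -0.1027
  t37: +0.0355
  t38: +0.1121
Σ = +28.5384 → |volume| = 28.54

Directed edges: 114 total; 6 unmatched, e.g. (1.95,3.71,-1.66)→(1.64,3.84,-3.66) → open.


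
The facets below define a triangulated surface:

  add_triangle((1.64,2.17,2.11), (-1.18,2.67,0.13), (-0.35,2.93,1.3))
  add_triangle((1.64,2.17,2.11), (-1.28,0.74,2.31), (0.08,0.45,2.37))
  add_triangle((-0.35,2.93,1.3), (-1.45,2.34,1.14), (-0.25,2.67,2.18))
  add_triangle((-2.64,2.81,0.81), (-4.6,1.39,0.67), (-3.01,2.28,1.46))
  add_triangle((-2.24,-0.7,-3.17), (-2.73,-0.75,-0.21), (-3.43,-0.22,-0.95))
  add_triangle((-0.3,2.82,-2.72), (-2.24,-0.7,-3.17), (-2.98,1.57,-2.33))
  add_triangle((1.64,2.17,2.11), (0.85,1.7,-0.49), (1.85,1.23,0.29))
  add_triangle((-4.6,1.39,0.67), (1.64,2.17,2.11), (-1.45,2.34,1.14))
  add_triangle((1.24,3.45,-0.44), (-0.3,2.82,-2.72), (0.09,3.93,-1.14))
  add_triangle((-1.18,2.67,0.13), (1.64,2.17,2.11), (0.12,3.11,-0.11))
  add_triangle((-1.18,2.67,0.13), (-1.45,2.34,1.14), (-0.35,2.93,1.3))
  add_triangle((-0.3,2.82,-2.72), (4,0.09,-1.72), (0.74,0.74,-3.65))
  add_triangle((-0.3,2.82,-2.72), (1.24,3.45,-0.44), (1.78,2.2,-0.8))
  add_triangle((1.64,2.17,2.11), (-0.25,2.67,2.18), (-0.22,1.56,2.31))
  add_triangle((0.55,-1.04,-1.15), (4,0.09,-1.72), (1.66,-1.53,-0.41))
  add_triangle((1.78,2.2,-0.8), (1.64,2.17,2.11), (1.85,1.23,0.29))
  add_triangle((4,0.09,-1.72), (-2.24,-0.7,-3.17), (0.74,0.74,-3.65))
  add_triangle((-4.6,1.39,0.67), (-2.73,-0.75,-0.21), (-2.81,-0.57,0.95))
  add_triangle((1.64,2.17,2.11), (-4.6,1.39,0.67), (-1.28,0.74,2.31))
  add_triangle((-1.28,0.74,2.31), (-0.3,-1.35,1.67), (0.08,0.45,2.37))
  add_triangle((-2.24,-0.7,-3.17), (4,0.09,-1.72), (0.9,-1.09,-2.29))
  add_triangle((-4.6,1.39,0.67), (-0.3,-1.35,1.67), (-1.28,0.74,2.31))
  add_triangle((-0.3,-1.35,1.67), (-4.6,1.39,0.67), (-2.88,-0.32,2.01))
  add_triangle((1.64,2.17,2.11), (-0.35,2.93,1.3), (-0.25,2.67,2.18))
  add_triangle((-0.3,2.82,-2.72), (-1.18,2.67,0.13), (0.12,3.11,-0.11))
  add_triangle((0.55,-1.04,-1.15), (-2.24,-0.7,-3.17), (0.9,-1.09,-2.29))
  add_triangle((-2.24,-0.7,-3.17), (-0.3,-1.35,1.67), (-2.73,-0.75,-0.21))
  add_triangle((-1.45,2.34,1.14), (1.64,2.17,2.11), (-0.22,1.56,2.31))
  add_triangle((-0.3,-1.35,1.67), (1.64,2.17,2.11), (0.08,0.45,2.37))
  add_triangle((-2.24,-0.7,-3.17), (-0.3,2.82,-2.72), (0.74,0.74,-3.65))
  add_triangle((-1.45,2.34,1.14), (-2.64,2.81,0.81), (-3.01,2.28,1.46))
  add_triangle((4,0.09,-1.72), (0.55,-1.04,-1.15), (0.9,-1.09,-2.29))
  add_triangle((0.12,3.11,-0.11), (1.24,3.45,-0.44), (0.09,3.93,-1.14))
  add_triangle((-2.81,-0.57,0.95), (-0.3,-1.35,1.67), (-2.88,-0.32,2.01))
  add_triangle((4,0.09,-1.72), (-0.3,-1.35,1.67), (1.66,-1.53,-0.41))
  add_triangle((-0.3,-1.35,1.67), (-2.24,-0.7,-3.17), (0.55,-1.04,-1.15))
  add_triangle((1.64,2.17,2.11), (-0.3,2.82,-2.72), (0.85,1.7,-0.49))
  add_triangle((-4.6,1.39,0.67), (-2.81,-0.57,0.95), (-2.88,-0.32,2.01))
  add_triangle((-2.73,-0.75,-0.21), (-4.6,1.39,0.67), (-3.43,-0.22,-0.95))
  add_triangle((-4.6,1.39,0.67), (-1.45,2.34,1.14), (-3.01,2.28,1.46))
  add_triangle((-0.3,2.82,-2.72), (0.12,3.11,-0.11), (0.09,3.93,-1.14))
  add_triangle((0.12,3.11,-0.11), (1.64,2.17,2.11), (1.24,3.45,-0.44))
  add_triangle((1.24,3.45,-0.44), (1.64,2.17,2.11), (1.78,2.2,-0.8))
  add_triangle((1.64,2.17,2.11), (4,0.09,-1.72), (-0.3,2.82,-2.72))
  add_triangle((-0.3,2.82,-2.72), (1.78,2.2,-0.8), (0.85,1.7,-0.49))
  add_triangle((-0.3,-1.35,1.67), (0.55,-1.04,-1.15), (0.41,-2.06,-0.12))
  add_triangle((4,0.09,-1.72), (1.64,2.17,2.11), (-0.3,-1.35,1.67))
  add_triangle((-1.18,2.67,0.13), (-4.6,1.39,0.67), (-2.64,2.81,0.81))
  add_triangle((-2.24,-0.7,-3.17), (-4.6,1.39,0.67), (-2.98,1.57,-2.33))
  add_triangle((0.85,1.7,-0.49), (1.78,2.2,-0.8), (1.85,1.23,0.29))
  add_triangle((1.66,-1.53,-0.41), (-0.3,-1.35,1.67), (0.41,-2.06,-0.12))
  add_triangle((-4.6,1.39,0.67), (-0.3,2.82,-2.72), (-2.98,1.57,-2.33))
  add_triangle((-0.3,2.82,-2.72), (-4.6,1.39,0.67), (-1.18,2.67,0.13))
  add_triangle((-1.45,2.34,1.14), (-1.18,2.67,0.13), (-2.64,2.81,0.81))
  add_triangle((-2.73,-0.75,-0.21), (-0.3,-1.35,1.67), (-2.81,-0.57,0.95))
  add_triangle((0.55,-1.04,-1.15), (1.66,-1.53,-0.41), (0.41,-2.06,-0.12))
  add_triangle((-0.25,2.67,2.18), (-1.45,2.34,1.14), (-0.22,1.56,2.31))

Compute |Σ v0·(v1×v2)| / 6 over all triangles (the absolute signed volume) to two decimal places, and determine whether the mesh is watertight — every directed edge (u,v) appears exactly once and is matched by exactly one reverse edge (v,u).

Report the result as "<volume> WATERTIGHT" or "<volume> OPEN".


86.76 OPEN

Per-triangle v0·(v1×v2)/6:
  t1: +0.4957
  t2: +1.1359
  t3: +0.5724
  t4: +1.1290
  t5: +1.0116
  t6: +4.1964
  t7: -0.8558
  t8: +1.5267
  t9: +1.3125
  t10: +1.6353
  t11: +0.6456
  t12: +4.9049
  t13: +1.7350
  t14: +0.8611
  t15: +1.1677
  t16: +0.9400
  t17: +3.4361
  t18: +1.3140
  t19: +3.7036
  t20: +0.9367
  t21: +2.2351
  t22: +2.7859
  t23: -0.2727
  t24: +0.8845
  t25: +1.7901
  t26: +0.6251
  t27: +1.7941
  t28: -1.4976
  t29: +0.7840
  t30: +4.6737
  t31: +0.4706
  t32: +0.6590
  t33: +0.5845
  t34: +0.8198
  t35: +1.3381
  t36: +1.8520
  t37: -1.0254
  t38: +1.2370
  t39: +1.1650
  t40: -0.5137
  t41: +0.1284
  t42: +1.5111
  t43: +1.6145
  t44: +9.3567
  t45: -0.4478
  t46: +0.0068
  t47: +4.7124
  t48: +0.8192
  t49: +4.7124
  t50: -0.1822
  t51: +0.7511
  t52: +4.3652
  t53: +4.8142
  t54: +0.5138
  t55: +0.8282
  t56: +0.4692
  t57: +0.5930
Σ = +86.7594 → |volume| = 86.76

Directed edges: 171 total; 3 unmatched, e.g. (-3.43,-0.22,-0.95)→(-2.24,-0.7,-3.17) → open.


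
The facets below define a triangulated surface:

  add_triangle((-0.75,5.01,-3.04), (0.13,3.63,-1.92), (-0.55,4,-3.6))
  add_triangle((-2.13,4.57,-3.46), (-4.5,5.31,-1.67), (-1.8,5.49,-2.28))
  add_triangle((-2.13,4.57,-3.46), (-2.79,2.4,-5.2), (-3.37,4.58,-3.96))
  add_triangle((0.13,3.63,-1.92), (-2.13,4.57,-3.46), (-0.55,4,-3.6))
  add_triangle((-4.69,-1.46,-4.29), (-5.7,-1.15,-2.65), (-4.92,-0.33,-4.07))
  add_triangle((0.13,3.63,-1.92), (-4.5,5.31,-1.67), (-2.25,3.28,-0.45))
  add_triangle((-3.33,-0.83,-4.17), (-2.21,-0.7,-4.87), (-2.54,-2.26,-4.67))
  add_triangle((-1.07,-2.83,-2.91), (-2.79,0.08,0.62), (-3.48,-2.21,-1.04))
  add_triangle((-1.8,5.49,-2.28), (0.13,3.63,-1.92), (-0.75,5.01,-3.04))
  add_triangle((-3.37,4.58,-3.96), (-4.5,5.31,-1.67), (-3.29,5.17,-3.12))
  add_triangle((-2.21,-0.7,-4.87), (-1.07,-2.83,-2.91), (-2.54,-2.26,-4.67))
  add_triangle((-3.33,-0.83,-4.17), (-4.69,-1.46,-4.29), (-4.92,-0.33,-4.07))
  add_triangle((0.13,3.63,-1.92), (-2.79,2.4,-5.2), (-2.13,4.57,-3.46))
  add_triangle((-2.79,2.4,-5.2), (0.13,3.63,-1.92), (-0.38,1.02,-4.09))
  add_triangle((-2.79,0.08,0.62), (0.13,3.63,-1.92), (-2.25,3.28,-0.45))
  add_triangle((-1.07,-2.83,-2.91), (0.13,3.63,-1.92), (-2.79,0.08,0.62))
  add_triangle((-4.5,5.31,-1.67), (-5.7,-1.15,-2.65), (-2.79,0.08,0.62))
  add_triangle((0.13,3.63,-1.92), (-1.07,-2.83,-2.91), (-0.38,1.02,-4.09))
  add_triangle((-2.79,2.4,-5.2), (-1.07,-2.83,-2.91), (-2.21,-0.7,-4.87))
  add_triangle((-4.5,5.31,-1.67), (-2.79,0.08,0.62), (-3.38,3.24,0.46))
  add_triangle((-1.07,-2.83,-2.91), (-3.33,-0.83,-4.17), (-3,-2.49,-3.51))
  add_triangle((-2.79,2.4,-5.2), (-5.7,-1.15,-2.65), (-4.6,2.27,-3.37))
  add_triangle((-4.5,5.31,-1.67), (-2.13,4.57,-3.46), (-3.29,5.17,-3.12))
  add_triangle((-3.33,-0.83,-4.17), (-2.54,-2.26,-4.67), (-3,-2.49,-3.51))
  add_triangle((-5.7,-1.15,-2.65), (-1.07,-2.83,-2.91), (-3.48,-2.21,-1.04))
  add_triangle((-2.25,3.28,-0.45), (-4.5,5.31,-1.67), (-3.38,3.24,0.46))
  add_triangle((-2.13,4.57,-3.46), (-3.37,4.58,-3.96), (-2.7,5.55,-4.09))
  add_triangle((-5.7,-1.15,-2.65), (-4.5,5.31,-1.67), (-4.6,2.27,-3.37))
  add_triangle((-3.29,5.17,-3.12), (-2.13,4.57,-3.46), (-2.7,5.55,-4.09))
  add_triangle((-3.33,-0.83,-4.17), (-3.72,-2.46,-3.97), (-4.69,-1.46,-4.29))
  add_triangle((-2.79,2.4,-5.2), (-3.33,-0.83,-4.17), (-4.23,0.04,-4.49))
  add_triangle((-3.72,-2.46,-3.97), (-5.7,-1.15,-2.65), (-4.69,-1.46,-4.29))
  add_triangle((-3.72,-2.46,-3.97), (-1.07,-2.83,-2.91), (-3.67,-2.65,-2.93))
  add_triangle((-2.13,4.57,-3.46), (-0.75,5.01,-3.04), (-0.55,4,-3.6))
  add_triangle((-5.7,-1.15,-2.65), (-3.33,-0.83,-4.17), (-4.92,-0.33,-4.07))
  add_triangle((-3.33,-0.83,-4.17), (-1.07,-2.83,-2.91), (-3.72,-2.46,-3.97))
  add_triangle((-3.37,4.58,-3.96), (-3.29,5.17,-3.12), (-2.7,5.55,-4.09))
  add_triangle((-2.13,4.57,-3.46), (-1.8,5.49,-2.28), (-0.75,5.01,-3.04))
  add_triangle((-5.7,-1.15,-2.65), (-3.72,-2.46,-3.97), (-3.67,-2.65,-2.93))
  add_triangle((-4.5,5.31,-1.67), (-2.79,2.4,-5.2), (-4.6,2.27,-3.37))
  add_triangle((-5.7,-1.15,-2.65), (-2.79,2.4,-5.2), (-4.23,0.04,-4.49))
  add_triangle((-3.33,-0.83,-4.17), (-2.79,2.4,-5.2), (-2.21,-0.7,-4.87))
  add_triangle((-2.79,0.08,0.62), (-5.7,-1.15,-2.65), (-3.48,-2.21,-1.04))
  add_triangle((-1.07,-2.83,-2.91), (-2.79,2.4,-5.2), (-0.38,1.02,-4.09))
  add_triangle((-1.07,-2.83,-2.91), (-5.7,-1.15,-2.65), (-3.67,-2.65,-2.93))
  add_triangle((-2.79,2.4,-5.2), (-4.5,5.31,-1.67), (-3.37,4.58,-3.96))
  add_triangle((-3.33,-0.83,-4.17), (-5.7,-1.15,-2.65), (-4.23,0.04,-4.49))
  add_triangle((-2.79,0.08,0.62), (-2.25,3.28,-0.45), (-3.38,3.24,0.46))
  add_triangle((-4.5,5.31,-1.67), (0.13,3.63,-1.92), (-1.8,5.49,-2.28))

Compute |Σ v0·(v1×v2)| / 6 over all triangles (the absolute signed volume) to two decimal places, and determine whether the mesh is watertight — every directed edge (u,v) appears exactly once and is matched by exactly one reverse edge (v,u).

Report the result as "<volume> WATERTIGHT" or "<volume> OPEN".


Per-triangle v0·(v1×v2)/6:
  t1: +0.6710
  t2: +4.2528
  t3: +2.5562
  t4: -1.6223
  t5: +2.1980
  t6: +2.0151
  t7: +1.7752
  t8: -0.9687
  t9: +0.8220
  t10: +1.7574
  t11: +1.1467
  t12: +1.1252
  t13: +3.6399
  t14: +5.1872
  t15: -1.2224
  t16: -7.8343
  t17: +11.0665
  t18: -0.9702
  t19: -0.2021
  t20: +3.2010
  t21: -1.8692
  t22: +8.3916
  t23: +0.3508
  t24: +1.6629
  t25: +4.8911
  t26: +1.0197
  t27: +0.1478
  t28: +8.5563
  t29: -0.0066
  t30: +1.2355
  t31: +2.4227
  t32: +2.3324
  t33: +1.5428
  t34: +1.4440
  t35: -1.9183
  t36: +2.3150
  t37: +1.1480
  t38: +1.8303
  t39: +2.0771
  t40: +8.7511
  t41: +3.7902
  t42: +3.7533
  t43: +3.0992
  t44: +6.1928
  t45: -1.3374
  t46: +3.6977
  t47: +2.6044
  t48: -0.9532
  t49: -0.3947
Σ = +95.3713 → |volume| = 95.37

Directed edges: 147 total; 3 unmatched, e.g. (-1.07,-2.83,-2.91)→(-2.54,-2.26,-4.67) → open.

95.37 OPEN
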